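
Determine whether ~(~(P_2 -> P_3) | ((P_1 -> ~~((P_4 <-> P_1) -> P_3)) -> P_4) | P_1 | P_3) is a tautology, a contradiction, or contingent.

P_1 | P_2 | P_3 | P_4 | (P_2 -> P_3) | ~(P_2 -> P_3) | (P_4 <-> P_1) | ((P_4 <-> P_1) -> P_3) | ~((P_4 <-> P_1) -> P_3) | ~~((P_4 <-> P_1) -> P_3) | φ
--- | --- | --- | --- | ------------ | ------------- | ------------- | ---------------------- | ----------------------- | ------------------------ | -
 T  |  T  |  T  |  T  |      T       |       F       |       T       |           T            |            F            |            T             | F
 T  |  T  |  T  |  F  |      T       |       F       |       F       |           T            |            F            |            T             | F
 T  |  T  |  F  |  T  |      F       |       T       |       T       |           F            |            T            |            F             | F
 T  |  T  |  F  |  F  |      F       |       T       |       F       |           T            |            F            |            T             | F
 T  |  F  |  T  |  T  |      T       |       F       |       T       |           T            |            F            |            T             | F
 T  |  F  |  T  |  F  |      T       |       F       |       F       |           T            |            F            |            T             | F
 T  |  F  |  F  |  T  |      T       |       F       |       T       |           F            |            T            |            F             | F
 T  |  F  |  F  |  F  |      T       |       F       |       F       |           T            |            F            |            T             | F
 F  |  T  |  T  |  T  |      T       |       F       |       F       |           T            |            F            |            T             | F
 F  |  T  |  T  |  F  |      T       |       F       |       T       |           T            |            F            |            T             | F
 F  |  T  |  F  |  T  |      F       |       T       |       F       |           T            |            F            |            T             | F
 F  |  T  |  F  |  F  |      F       |       T       |       T       |           F            |            T            |            F             | F
 F  |  F  |  T  |  T  |      T       |       F       |       F       |           T            |            F            |            T             | F
 F  |  F  |  T  |  F  |      T       |       F       |       T       |           T            |            F            |            T             | F
 F  |  F  |  F  |  T  |      T       |       F       |       F       |           T            |            F            |            T             | F
 F  |  F  |  F  |  F  |      T       |       F       |       T       |           F            |            T            |            F             | T
1 of 16 rows are T, so the formula is contingent.

contingent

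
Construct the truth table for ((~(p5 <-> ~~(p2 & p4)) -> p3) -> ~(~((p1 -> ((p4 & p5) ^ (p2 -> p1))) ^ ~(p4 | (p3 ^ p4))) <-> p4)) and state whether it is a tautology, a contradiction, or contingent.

p1 | p2 | p3 | p4 | p5 | φ
-- | -- | -- | -- | -- | -
T  | T  | T  | T  | T  | F
T  | T  | T  | T  | F  | T
T  | T  | T  | F  | T  | F
T  | T  | T  | F  | F  | F
T  | T  | F  | T  | T  | F
T  | T  | F  | T  | F  | T
T  | T  | F  | F  | T  | T
T  | T  | F  | F  | F  | T
T  | F  | T  | T  | T  | F
T  | F  | T  | T  | F  | T
T  | F  | T  | F  | T  | F
T  | F  | T  | F  | F  | F
T  | F  | F  | T  | T  | T
T  | F  | F  | T  | F  | T
T  | F  | F  | F  | T  | T
T  | F  | F  | F  | F  | T
F  | T  | T  | T  | T  | T
F  | T  | T  | T  | F  | T
F  | T  | T  | F  | T  | F
F  | T  | T  | F  | F  | F
F  | T  | F  | T  | T  | T
F  | T  | F  | T  | F  | T
F  | T  | F  | F  | T  | T
F  | T  | F  | F  | F  | T
F  | F  | T  | T  | T  | T
F  | F  | T  | T  | F  | T
F  | F  | T  | F  | T  | F
F  | F  | T  | F  | F  | F
F  | F  | F  | T  | T  | T
F  | F  | F  | T  | F  | T
F  | F  | F  | F  | T  | T
F  | F  | F  | F  | F  | T
21 of 32 rows are T, so the formula is contingent.

contingent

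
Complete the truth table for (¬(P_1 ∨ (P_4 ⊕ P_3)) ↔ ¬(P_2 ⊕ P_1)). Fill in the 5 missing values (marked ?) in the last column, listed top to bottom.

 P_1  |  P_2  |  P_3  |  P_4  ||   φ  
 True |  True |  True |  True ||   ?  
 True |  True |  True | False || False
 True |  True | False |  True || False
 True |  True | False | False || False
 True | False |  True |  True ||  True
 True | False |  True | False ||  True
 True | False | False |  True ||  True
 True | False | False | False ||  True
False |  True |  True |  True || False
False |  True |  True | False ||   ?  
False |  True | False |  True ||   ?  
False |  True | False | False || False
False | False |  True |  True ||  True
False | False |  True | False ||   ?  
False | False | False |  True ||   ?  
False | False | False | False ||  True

False, True, True, False, False

Row P_1=True, P_2=True, P_3=True, P_4=True: ¬(P_1 ∨ (P_4 ⊕ P_3)) = False, ¬(P_2 ⊕ P_1) = True, so the formula = False.
Row P_1=False, P_2=True, P_3=True, P_4=False: ¬(P_1 ∨ (P_4 ⊕ P_3)) = False, ¬(P_2 ⊕ P_1) = False, so the formula = True.
Row P_1=False, P_2=True, P_3=False, P_4=True: ¬(P_1 ∨ (P_4 ⊕ P_3)) = False, ¬(P_2 ⊕ P_1) = False, so the formula = True.
Row P_1=False, P_2=False, P_3=True, P_4=False: ¬(P_1 ∨ (P_4 ⊕ P_3)) = False, ¬(P_2 ⊕ P_1) = True, so the formula = False.
Row P_1=False, P_2=False, P_3=False, P_4=True: ¬(P_1 ∨ (P_4 ⊕ P_3)) = False, ¬(P_2 ⊕ P_1) = True, so the formula = False.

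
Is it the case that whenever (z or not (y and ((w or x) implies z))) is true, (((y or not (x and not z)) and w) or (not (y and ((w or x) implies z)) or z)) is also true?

x  y  z  w  |  φ  ψ
1  1  1  1  |  1  1
1  1  1  0  |  1  1
1  1  0  1  |  1  1
1  1  0  0  |  1  1
1  0  1  1  |  1  1
1  0  1  0  |  1  1
1  0  0  1  |  1  1
1  0  0  0  |  1  1
0  1  1  1  |  1  1
0  1  1  0  |  1  1
0  1  0  1  |  1  1
0  1  0  0  |  0  0
0  0  1  1  |  1  1
0  0  1  0  |  1  1
0  0  0  1  |  1  1
0  0  0  0  |  1  1
In every row where φ is true, ψ is also true, so φ ⊨ ψ.

yes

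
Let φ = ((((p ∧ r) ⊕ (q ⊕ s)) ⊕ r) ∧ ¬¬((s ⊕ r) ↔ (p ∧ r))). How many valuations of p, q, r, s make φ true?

4

p | q | r | s | φ
- | - | - | - | -
T | T | T | T | F
T | T | T | F | T
T | T | F | T | F
T | T | F | F | T
T | F | T | T | F
T | F | T | F | F
T | F | F | T | F
T | F | F | F | F
F | T | T | T | T
F | T | T | F | F
F | T | F | T | F
F | T | F | F | T
F | F | T | T | F
F | F | T | F | F
F | F | F | T | F
F | F | F | F | F
The formula is true on 4 of the 16 rows.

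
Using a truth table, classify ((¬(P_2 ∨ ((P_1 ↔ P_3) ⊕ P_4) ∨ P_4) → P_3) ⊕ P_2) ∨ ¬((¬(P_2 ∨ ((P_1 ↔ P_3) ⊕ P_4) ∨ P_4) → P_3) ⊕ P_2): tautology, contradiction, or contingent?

tautology

 P_1    P_2    P_3    P_4   |  (P_1 ↔ P_3)  ((P_1 ↔ P_3) ⊕ P_4)    φ  
 True   True   True   True  |      True            False          True
 True   True   True  False  |      True             True          True
 True   True  False   True  |     False             True          True
 True   True  False  False  |     False            False          True
 True  False   True   True  |      True            False          True
 True  False   True  False  |      True             True          True
 True  False  False   True  |     False             True          True
 True  False  False  False  |     False            False          True
False   True   True   True  |     False             True          True
False   True   True  False  |     False            False          True
False   True  False   True  |      True            False          True
False   True  False  False  |      True             True          True
False  False   True   True  |     False             True          True
False  False   True  False  |     False            False          True
False  False  False   True  |      True            False          True
False  False  False  False  |      True             True          True
Every row is True, so the formula is a tautology.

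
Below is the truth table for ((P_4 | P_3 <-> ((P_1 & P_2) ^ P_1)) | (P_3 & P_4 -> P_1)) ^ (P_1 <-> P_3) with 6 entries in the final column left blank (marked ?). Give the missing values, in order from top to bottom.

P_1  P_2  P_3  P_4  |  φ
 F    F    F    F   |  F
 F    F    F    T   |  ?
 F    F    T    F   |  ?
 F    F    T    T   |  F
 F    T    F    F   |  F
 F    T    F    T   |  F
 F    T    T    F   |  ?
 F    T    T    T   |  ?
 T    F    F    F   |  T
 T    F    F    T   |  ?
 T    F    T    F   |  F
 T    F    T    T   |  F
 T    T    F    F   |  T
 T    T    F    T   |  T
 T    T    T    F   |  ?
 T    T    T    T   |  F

F, T, T, F, T, F

Row P_1=F, P_2=F, P_3=F, P_4=T: ((P_4 | P_3 <-> ((P_1 & P_2) ^ P_1)) | (P_3 & P_4 -> P_1)) = T, (P_1 <-> P_3) = T, so the formula = F.
Row P_1=F, P_2=F, P_3=T, P_4=F: ((P_4 | P_3 <-> ((P_1 & P_2) ^ P_1)) | (P_3 & P_4 -> P_1)) = T, (P_1 <-> P_3) = F, so the formula = T.
Row P_1=F, P_2=T, P_3=T, P_4=F: ((P_4 | P_3 <-> ((P_1 & P_2) ^ P_1)) | (P_3 & P_4 -> P_1)) = T, (P_1 <-> P_3) = F, so the formula = T.
Row P_1=F, P_2=T, P_3=T, P_4=T: ((P_4 | P_3 <-> ((P_1 & P_2) ^ P_1)) | (P_3 & P_4 -> P_1)) = F, (P_1 <-> P_3) = F, so the formula = F.
Row P_1=T, P_2=F, P_3=F, P_4=T: ((P_4 | P_3 <-> ((P_1 & P_2) ^ P_1)) | (P_3 & P_4 -> P_1)) = T, (P_1 <-> P_3) = F, so the formula = T.
Row P_1=T, P_2=T, P_3=T, P_4=F: ((P_4 | P_3 <-> ((P_1 & P_2) ^ P_1)) | (P_3 & P_4 -> P_1)) = T, (P_1 <-> P_3) = T, so the formula = F.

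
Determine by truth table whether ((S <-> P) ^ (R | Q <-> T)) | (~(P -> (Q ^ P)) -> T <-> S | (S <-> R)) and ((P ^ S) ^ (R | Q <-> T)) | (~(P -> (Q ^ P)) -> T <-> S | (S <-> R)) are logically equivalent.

P | Q | R | S | T || φ | ψ
0 | 0 | 0 | 0 | 0 || 1 | 1
0 | 0 | 0 | 0 | 1 || 1 | 1
0 | 0 | 0 | 1 | 0 || 1 | 1
0 | 0 | 0 | 1 | 1 || 1 | 1
0 | 0 | 1 | 0 | 0 || 1 | 0
0 | 0 | 1 | 0 | 1 || 0 | 1
0 | 0 | 1 | 1 | 0 || 1 | 1
0 | 0 | 1 | 1 | 1 || 1 | 1
0 | 1 | 0 | 0 | 0 || 1 | 1
0 | 1 | 0 | 0 | 1 || 1 | 1
0 | 1 | 0 | 1 | 0 || 1 | 1
0 | 1 | 0 | 1 | 1 || 1 | 1
0 | 1 | 1 | 0 | 0 || 1 | 0
0 | 1 | 1 | 0 | 1 || 0 | 1
0 | 1 | 1 | 1 | 0 || 1 | 1
0 | 1 | 1 | 1 | 1 || 1 | 1
1 | 0 | 0 | 0 | 0 || 1 | 1
1 | 0 | 0 | 0 | 1 || 1 | 1
1 | 0 | 0 | 1 | 0 || 1 | 1
1 | 0 | 0 | 1 | 1 || 1 | 1
1 | 0 | 1 | 0 | 0 || 0 | 1
1 | 0 | 1 | 0 | 1 || 1 | 0
1 | 0 | 1 | 1 | 0 || 1 | 1
1 | 0 | 1 | 1 | 1 || 1 | 1
1 | 1 | 0 | 0 | 0 || 0 | 1
1 | 1 | 0 | 0 | 1 || 1 | 1
1 | 1 | 0 | 1 | 0 || 1 | 0
1 | 1 | 0 | 1 | 1 || 1 | 1
1 | 1 | 1 | 0 | 0 || 1 | 1
1 | 1 | 1 | 0 | 1 || 1 | 0
1 | 1 | 1 | 1 | 0 || 1 | 0
1 | 1 | 1 | 1 | 1 || 1 | 1
The columns differ at P=0, Q=0, R=1, S=0, T=0 (φ=1, ψ=0), so they are not equivalent.

not equivalent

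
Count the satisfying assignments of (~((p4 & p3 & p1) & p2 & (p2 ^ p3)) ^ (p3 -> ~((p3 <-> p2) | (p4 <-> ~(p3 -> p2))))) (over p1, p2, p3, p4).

6

p1  p2  p3  p4  |  (p4 & p3 & p1)  (p2 ^ p3)  (p3 <-> p2)  (p3 -> p2)  ~(p3 -> p2)  (p4 <-> ~(p3 -> p2))  φ
T   T   T   T   |        T             F           T           T            F                F            T
T   T   T   F   |        F             F           T           T            F                T            T
T   T   F   T   |        F             T           F           T            F                F            F
T   T   F   F   |        F             T           F           T            F                T            F
T   F   T   T   |        T             T           F           F            T                T            T
T   F   T   F   |        F             T           F           F            T                F            F
T   F   F   T   |        F             F           T           T            F                F            F
T   F   F   F   |        F             F           T           T            F                T            F
F   T   T   T   |        F             F           T           T            F                F            T
F   T   T   F   |        F             F           T           T            F                T            T
F   T   F   T   |        F             T           F           T            F                F            F
F   T   F   F   |        F             T           F           T            F                T            F
F   F   T   T   |        F             T           F           F            T                T            T
F   F   T   F   |        F             T           F           F            T                F            F
F   F   F   T   |        F             F           T           T            F                F            F
F   F   F   F   |        F             F           T           T            F                T            F
The formula is true on 6 of the 16 rows.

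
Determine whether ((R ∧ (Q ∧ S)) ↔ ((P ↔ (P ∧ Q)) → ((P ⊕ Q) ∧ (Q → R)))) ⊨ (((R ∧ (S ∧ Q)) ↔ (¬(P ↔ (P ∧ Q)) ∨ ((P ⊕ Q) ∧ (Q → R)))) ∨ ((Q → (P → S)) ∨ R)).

P | Q | R | S | φ | ψ
- | - | - | - | - | -
0 | 0 | 0 | 0 | 1 | 1
0 | 0 | 0 | 1 | 1 | 1
0 | 0 | 1 | 0 | 1 | 1
0 | 0 | 1 | 1 | 1 | 1
0 | 1 | 0 | 0 | 1 | 1
0 | 1 | 0 | 1 | 1 | 1
0 | 1 | 1 | 0 | 0 | 1
0 | 1 | 1 | 1 | 1 | 1
1 | 0 | 0 | 0 | 0 | 1
1 | 0 | 0 | 1 | 0 | 1
1 | 0 | 1 | 0 | 0 | 1
1 | 0 | 1 | 1 | 0 | 1
1 | 1 | 0 | 0 | 1 | 1
1 | 1 | 0 | 1 | 1 | 1
1 | 1 | 1 | 0 | 1 | 1
1 | 1 | 1 | 1 | 0 | 1
In every row where φ is true, ψ is also true, so φ ⊨ ψ.

yes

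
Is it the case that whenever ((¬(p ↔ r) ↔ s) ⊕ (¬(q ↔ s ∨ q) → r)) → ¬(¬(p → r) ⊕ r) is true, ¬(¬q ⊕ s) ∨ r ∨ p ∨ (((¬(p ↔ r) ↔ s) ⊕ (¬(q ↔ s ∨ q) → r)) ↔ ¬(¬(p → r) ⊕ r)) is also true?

p | q | r | s | φ | ψ
- | - | - | - | - | -
1 | 1 | 1 | 1 | 0 | 1
1 | 1 | 1 | 0 | 1 | 1
1 | 1 | 0 | 1 | 1 | 1
1 | 1 | 0 | 0 | 0 | 1
1 | 0 | 1 | 1 | 0 | 1
1 | 0 | 1 | 0 | 1 | 1
1 | 0 | 0 | 1 | 0 | 1
1 | 0 | 0 | 0 | 0 | 1
0 | 1 | 1 | 1 | 1 | 1
0 | 1 | 1 | 0 | 0 | 1
0 | 1 | 0 | 1 | 1 | 1
0 | 1 | 0 | 0 | 1 | 1
0 | 0 | 1 | 1 | 1 | 1
0 | 0 | 1 | 0 | 0 | 1
0 | 0 | 0 | 1 | 1 | 1
0 | 0 | 0 | 0 | 1 | 0
At p=0, q=0, r=0, s=0 we have φ true but ψ false, so φ does not entail ψ.

no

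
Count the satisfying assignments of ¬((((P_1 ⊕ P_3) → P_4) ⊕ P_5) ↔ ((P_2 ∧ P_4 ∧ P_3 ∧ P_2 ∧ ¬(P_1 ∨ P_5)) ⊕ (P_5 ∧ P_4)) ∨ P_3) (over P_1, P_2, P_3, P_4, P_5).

20

P_1 | P_2 | P_3 | P_4 | P_5 || φ
 0  |  0  |  0  |  0  |  0  || 1
 0  |  0  |  0  |  0  |  1  || 0
 0  |  0  |  0  |  1  |  0  || 1
 0  |  0  |  0  |  1  |  1  || 1
 0  |  0  |  1  |  0  |  0  || 1
 0  |  0  |  1  |  0  |  1  || 0
 0  |  0  |  1  |  1  |  0  || 0
 0  |  0  |  1  |  1  |  1  || 1
 0  |  1  |  0  |  0  |  0  || 1
 0  |  1  |  0  |  0  |  1  || 0
 0  |  1  |  0  |  1  |  0  || 1
 0  |  1  |  0  |  1  |  1  || 1
 0  |  1  |  1  |  0  |  0  || 1
 0  |  1  |  1  |  0  |  1  || 0
 0  |  1  |  1  |  1  |  0  || 0
 0  |  1  |  1  |  1  |  1  || 1
 1  |  0  |  0  |  0  |  0  || 0
 1  |  0  |  0  |  0  |  1  || 1
 1  |  0  |  0  |  1  |  0  || 1
 1  |  0  |  0  |  1  |  1  || 1
 1  |  0  |  1  |  0  |  0  || 0
 1  |  0  |  1  |  0  |  1  || 1
 1  |  0  |  1  |  1  |  0  || 0
 1  |  0  |  1  |  1  |  1  || 1
 1  |  1  |  0  |  0  |  0  || 0
 1  |  1  |  0  |  0  |  1  || 1
 1  |  1  |  0  |  1  |  0  || 1
 1  |  1  |  0  |  1  |  1  || 1
 1  |  1  |  1  |  0  |  0  || 0
 1  |  1  |  1  |  0  |  1  || 1
 1  |  1  |  1  |  1  |  0  || 0
 1  |  1  |  1  |  1  |  1  || 1
The formula is true on 20 of the 32 rows.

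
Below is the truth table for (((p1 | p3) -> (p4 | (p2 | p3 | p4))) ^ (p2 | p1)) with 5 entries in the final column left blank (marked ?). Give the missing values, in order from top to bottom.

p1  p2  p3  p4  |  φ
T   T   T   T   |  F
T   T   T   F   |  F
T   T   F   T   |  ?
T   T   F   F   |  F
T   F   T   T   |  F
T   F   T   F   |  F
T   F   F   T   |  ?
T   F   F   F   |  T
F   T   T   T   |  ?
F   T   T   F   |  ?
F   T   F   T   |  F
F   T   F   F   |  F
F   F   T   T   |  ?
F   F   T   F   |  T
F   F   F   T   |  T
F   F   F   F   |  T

Row p1=T, p2=T, p3=F, p4=T: ((p1 | p3) -> (p4 | (p2 | p3 | p4))) = T, (p2 | p1) = T, so the formula = F.
Row p1=T, p2=F, p3=F, p4=T: ((p1 | p3) -> (p4 | (p2 | p3 | p4))) = T, (p2 | p1) = T, so the formula = F.
Row p1=F, p2=T, p3=T, p4=T: ((p1 | p3) -> (p4 | (p2 | p3 | p4))) = T, (p2 | p1) = T, so the formula = F.
Row p1=F, p2=T, p3=T, p4=F: ((p1 | p3) -> (p4 | (p2 | p3 | p4))) = T, (p2 | p1) = T, so the formula = F.
Row p1=F, p2=F, p3=T, p4=T: ((p1 | p3) -> (p4 | (p2 | p3 | p4))) = T, (p2 | p1) = F, so the formula = T.

F, F, F, F, T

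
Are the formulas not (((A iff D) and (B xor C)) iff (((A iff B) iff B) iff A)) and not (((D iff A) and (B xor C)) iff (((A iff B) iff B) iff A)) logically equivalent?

equivalent

A | B | C | D || φ | ψ
1 | 1 | 1 | 1 || 1 | 1
1 | 1 | 1 | 0 || 1 | 1
1 | 1 | 0 | 1 || 0 | 0
1 | 1 | 0 | 0 || 1 | 1
1 | 0 | 1 | 1 || 0 | 0
1 | 0 | 1 | 0 || 1 | 1
1 | 0 | 0 | 1 || 1 | 1
1 | 0 | 0 | 0 || 1 | 1
0 | 1 | 1 | 1 || 1 | 1
0 | 1 | 1 | 0 || 1 | 1
0 | 1 | 0 | 1 || 1 | 1
0 | 1 | 0 | 0 || 0 | 0
0 | 0 | 1 | 1 || 1 | 1
0 | 0 | 1 | 0 || 0 | 0
0 | 0 | 0 | 1 || 1 | 1
0 | 0 | 0 | 0 || 1 | 1
The columns for φ and ψ agree on every row, so they are logically equivalent.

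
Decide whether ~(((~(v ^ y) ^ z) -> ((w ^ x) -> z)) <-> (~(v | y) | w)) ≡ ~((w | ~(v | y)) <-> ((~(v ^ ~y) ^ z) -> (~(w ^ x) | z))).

x | y | z | w | v | φ | ψ
- | - | - | - | - | - | -
1 | 1 | 1 | 1 | 1 | 0 | 0
1 | 1 | 1 | 1 | 0 | 0 | 0
1 | 1 | 1 | 0 | 1 | 1 | 1
1 | 1 | 1 | 0 | 0 | 1 | 1
1 | 1 | 0 | 1 | 1 | 0 | 0
1 | 1 | 0 | 1 | 0 | 0 | 0
1 | 1 | 0 | 0 | 1 | 0 | 1
1 | 1 | 0 | 0 | 0 | 1 | 0
1 | 0 | 1 | 1 | 1 | 0 | 0
1 | 0 | 1 | 1 | 0 | 0 | 0
1 | 0 | 1 | 0 | 1 | 1 | 1
1 | 0 | 1 | 0 | 0 | 0 | 0
1 | 0 | 0 | 1 | 1 | 0 | 0
1 | 0 | 0 | 1 | 0 | 0 | 0
1 | 0 | 0 | 0 | 1 | 1 | 0
1 | 0 | 0 | 0 | 0 | 1 | 0
0 | 1 | 1 | 1 | 1 | 0 | 0
0 | 1 | 1 | 1 | 0 | 0 | 0
0 | 1 | 1 | 0 | 1 | 1 | 1
0 | 1 | 1 | 0 | 0 | 1 | 1
0 | 1 | 0 | 1 | 1 | 1 | 0
0 | 1 | 0 | 1 | 0 | 0 | 1
0 | 1 | 0 | 0 | 1 | 1 | 1
0 | 1 | 0 | 0 | 0 | 1 | 1
0 | 0 | 1 | 1 | 1 | 0 | 0
0 | 0 | 1 | 1 | 0 | 0 | 0
0 | 0 | 1 | 0 | 1 | 1 | 1
0 | 0 | 1 | 0 | 0 | 0 | 0
0 | 0 | 0 | 1 | 1 | 0 | 1
0 | 0 | 0 | 1 | 0 | 1 | 0
0 | 0 | 0 | 0 | 1 | 1 | 1
0 | 0 | 0 | 0 | 0 | 0 | 0
The columns differ at x=1, y=1, z=0, w=0, v=1 (φ=0, ψ=1), so they are not equivalent.

not equivalent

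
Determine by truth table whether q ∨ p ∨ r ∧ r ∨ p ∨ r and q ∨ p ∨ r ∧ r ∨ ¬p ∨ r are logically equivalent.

not equivalent

p | q | r || φ | ψ
T | T | T || T | T
T | T | F || T | T
T | F | T || T | T
T | F | F || T | T
F | T | T || T | T
F | T | F || T | T
F | F | T || T | T
F | F | F || F | T
The columns differ at p=F, q=F, r=F (φ=F, ψ=T), so they are not equivalent.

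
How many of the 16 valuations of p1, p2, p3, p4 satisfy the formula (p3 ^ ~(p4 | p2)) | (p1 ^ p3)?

12

p1  p2  p3  p4     ((p3 ^ ~(p4 | p2)) | (p1 ^ p3))
0   0   0   0                     1               
0   0   0   1                     0               
0   0   1   0                     1               
0   0   1   1                     1               
0   1   0   0                     0               
0   1   0   1                     0               
0   1   1   0                     1               
0   1   1   1                     1               
1   0   0   0                     1               
1   0   0   1                     1               
1   0   1   0                     0               
1   0   1   1                     1               
1   1   0   0                     1               
1   1   0   1                     1               
1   1   1   0                     1               
1   1   1   1                     1               
The formula is true on 12 of the 16 rows.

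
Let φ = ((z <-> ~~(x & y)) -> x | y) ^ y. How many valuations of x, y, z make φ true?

x  y  z     (x & y)  ~(x & y)  ~~(x & y)  (z <-> ~~(x & y))  (x | y)  φ
1  1  1        1        0          1              1             1     0
1  1  0        1        0          1              0             1     0
1  0  1        0        1          0              0             1     1
1  0  0        0        1          0              1             1     1
0  1  1        0        1          0              0             1     0
0  1  0        0        1          0              1             1     0
0  0  1        0        1          0              0             0     1
0  0  0        0        1          0              1             0     0
The formula is true on 3 of the 8 rows.

3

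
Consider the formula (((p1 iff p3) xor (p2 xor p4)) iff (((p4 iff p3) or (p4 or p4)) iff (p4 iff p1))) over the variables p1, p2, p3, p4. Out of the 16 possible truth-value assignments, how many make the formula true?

p1 | p2 | p3 | p4 || (p1 iff p3) | (p2 xor p4) | (p4 iff p3) | (p4 or p4) | ((p4 iff p3) or (p4 or p4)) | (p4 iff p1) | φ
1  | 1  | 1  | 1  ||      1      |      0      |      1      |     1      |              1              |      1      | 1
1  | 1  | 1  | 0  ||      1      |      1      |      0      |     0      |              0              |      0      | 0
1  | 1  | 0  | 1  ||      0      |      0      |      0      |     1      |              1              |      1      | 0
1  | 1  | 0  | 0  ||      0      |      1      |      1      |     0      |              1              |      0      | 0
1  | 0  | 1  | 1  ||      1      |      1      |      1      |     1      |              1              |      1      | 0
1  | 0  | 1  | 0  ||      1      |      0      |      0      |     0      |              0              |      0      | 1
1  | 0  | 0  | 1  ||      0      |      1      |      0      |     1      |              1              |      1      | 1
1  | 0  | 0  | 0  ||      0      |      0      |      1      |     0      |              1              |      0      | 1
0  | 1  | 1  | 1  ||      0      |      0      |      1      |     1      |              1              |      0      | 1
0  | 1  | 1  | 0  ||      0      |      1      |      0      |     0      |              0              |      1      | 0
0  | 1  | 0  | 1  ||      1      |      0      |      0      |     1      |              1              |      0      | 0
0  | 1  | 0  | 0  ||      1      |      1      |      1      |     0      |              1              |      1      | 0
0  | 0  | 1  | 1  ||      0      |      1      |      1      |     1      |              1              |      0      | 0
0  | 0  | 1  | 0  ||      0      |      0      |      0      |     0      |              0              |      1      | 1
0  | 0  | 0  | 1  ||      1      |      1      |      0      |     1      |              1              |      0      | 1
0  | 0  | 0  | 0  ||      1      |      0      |      1      |     0      |              1              |      1      | 1
The formula is true on 8 of the 16 rows.

8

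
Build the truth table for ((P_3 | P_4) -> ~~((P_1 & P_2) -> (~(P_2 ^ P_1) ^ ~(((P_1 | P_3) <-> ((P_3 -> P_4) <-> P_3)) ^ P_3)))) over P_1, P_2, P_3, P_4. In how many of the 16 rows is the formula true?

14

P_1 | P_2 | P_3 | P_4 | φ
--- | --- | --- | --- | -
 T  |  T  |  T  |  T  | F
 T  |  T  |  T  |  F  | T
 T  |  T  |  F  |  T  | F
 T  |  T  |  F  |  F  | T
 T  |  F  |  T  |  T  | T
 T  |  F  |  T  |  F  | T
 T  |  F  |  F  |  T  | T
 T  |  F  |  F  |  F  | T
 F  |  T  |  T  |  T  | T
 F  |  T  |  T  |  F  | T
 F  |  T  |  F  |  T  | T
 F  |  T  |  F  |  F  | T
 F  |  F  |  T  |  T  | T
 F  |  F  |  T  |  F  | T
 F  |  F  |  F  |  T  | T
 F  |  F  |  F  |  F  | T
The formula is true on 14 of the 16 rows.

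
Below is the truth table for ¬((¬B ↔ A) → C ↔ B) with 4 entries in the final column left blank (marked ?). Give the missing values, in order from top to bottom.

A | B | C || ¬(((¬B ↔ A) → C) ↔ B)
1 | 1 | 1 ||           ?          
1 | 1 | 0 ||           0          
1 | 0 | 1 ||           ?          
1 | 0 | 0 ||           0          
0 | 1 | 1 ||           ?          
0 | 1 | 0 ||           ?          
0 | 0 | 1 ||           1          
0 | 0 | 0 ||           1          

Row A=1, B=1, C=1: ((¬B ↔ A) → C) = 1, ((¬B ↔ A) → C ↔ B) = 1, so ¬(((¬B ↔ A) → C) ↔ B) = 0.
Row A=1, B=0, C=1: ((¬B ↔ A) → C) = 1, ((¬B ↔ A) → C ↔ B) = 0, so ¬(((¬B ↔ A) → C) ↔ B) = 1.
Row A=0, B=1, C=1: ((¬B ↔ A) → C) = 1, ((¬B ↔ A) → C ↔ B) = 1, so ¬(((¬B ↔ A) → C) ↔ B) = 0.
Row A=0, B=1, C=0: ((¬B ↔ A) → C) = 0, ((¬B ↔ A) → C ↔ B) = 0, so ¬(((¬B ↔ A) → C) ↔ B) = 1.

0, 1, 0, 1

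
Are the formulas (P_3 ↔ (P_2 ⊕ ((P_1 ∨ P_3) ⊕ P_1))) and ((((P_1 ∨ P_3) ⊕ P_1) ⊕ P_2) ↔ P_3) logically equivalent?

equivalent

P_1 | P_2 | P_3 | φ | ψ
--- | --- | --- | - | -
 T  |  T  |  T  | T | T
 T  |  T  |  F  | F | F
 T  |  F  |  T  | F | F
 T  |  F  |  F  | T | T
 F  |  T  |  T  | F | F
 F  |  T  |  F  | F | F
 F  |  F  |  T  | T | T
 F  |  F  |  F  | T | T
The columns for φ and ψ agree on every row, so they are logically equivalent.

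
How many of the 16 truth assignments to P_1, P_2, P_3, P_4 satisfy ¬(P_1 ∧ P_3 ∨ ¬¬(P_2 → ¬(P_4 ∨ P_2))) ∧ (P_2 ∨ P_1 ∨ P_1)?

P_1  P_2  P_3  P_4  |  φ
 0    0    0    0   |  0
 0    0    0    1   |  0
 0    0    1    0   |  0
 0    0    1    1   |  0
 0    1    0    0   |  1
 0    1    0    1   |  1
 0    1    1    0   |  1
 0    1    1    1   |  1
 1    0    0    0   |  0
 1    0    0    1   |  0
 1    0    1    0   |  0
 1    0    1    1   |  0
 1    1    0    0   |  1
 1    1    0    1   |  1
 1    1    1    0   |  0
 1    1    1    1   |  0
The formula is true on 6 of the 16 rows.

6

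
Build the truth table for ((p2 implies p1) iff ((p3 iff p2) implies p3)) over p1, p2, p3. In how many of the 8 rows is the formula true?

4

p1 | p2 | p3 | φ
-- | -- | -- | -
T  | T  | T  | T
T  | T  | F  | T
T  | F  | T  | T
T  | F  | F  | F
F  | T  | T  | F
F  | T  | F  | F
F  | F  | T  | T
F  | F  | F  | F
The formula is true on 4 of the 8 rows.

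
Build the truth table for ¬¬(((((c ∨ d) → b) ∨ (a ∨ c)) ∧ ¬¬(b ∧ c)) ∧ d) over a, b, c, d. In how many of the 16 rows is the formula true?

2

  a   |   b   |   c   |   d   |   φ  
----- | ----- | ----- | ----- | -----
False | False | False | False | False
False | False | False |  True | False
False | False |  True | False | False
False | False |  True |  True | False
False |  True | False | False | False
False |  True | False |  True | False
False |  True |  True | False | False
False |  True |  True |  True |  True
 True | False | False | False | False
 True | False | False |  True | False
 True | False |  True | False | False
 True | False |  True |  True | False
 True |  True | False | False | False
 True |  True | False |  True | False
 True |  True |  True | False | False
 True |  True |  True |  True |  True
The formula is true on 2 of the 16 rows.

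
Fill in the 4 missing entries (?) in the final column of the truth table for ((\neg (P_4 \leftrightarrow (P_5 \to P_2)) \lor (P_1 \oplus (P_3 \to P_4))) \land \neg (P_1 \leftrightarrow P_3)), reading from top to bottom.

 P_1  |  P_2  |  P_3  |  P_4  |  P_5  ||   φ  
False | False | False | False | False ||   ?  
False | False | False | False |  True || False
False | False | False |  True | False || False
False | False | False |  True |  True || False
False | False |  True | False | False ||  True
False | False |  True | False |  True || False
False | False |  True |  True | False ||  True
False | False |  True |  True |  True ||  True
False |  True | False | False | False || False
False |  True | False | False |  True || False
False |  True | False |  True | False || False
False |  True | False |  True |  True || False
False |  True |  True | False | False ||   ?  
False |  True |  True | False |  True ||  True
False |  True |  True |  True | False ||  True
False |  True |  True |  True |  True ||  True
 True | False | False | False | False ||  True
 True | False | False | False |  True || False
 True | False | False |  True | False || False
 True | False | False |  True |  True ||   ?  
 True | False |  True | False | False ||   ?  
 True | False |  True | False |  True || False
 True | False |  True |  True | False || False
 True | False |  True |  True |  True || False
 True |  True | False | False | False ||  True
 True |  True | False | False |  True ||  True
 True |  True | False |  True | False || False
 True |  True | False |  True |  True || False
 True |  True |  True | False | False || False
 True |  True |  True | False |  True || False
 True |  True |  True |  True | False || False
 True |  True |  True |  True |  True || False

False, True, True, False

Row P_1=False, P_2=False, P_3=False, P_4=False, P_5=False: (\neg (P_4 \leftrightarrow (P_5 \to P_2)) \lor (P_1 \oplus (P_3 \to P_4))) = True, \neg (P_1 \leftrightarrow P_3) = False, so the formula = False.
Row P_1=False, P_2=True, P_3=True, P_4=False, P_5=False: (\neg (P_4 \leftrightarrow (P_5 \to P_2)) \lor (P_1 \oplus (P_3 \to P_4))) = True, \neg (P_1 \leftrightarrow P_3) = True, so the formula = True.
Row P_1=True, P_2=False, P_3=False, P_4=True, P_5=True: (\neg (P_4 \leftrightarrow (P_5 \to P_2)) \lor (P_1 \oplus (P_3 \to P_4))) = True, \neg (P_1 \leftrightarrow P_3) = True, so the formula = True.
Row P_1=True, P_2=False, P_3=True, P_4=False, P_5=False: (\neg (P_4 \leftrightarrow (P_5 \to P_2)) \lor (P_1 \oplus (P_3 \to P_4))) = True, \neg (P_1 \leftrightarrow P_3) = False, so the formula = False.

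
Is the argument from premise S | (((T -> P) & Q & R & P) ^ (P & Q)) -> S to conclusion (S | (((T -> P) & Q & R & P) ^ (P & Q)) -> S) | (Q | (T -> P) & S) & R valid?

yes

  P      Q      R      S      T    |    φ      ψ  
 True   True   True   True   True  |   True   True
 True   True   True   True  False  |   True   True
 True   True   True  False   True  |   True   True
 True   True   True  False  False  |   True   True
 True   True  False   True   True  |   True   True
 True   True  False   True  False  |   True   True
 True   True  False  False   True  |  False  False
 True   True  False  False  False  |  False  False
 True  False   True   True   True  |   True   True
 True  False   True   True  False  |   True   True
 True  False   True  False   True  |   True   True
 True  False   True  False  False  |   True   True
 True  False  False   True   True  |   True   True
 True  False  False   True  False  |   True   True
 True  False  False  False   True  |   True   True
 True  False  False  False  False  |   True   True
False   True   True   True   True  |   True   True
False   True   True   True  False  |   True   True
False   True   True  False   True  |   True   True
False   True   True  False  False  |   True   True
False   True  False   True   True  |   True   True
False   True  False   True  False  |   True   True
False   True  False  False   True  |   True   True
False   True  False  False  False  |   True   True
False  False   True   True   True  |   True   True
False  False   True   True  False  |   True   True
False  False   True  False   True  |   True   True
False  False   True  False  False  |   True   True
False  False  False   True   True  |   True   True
False  False  False   True  False  |   True   True
False  False  False  False   True  |   True   True
False  False  False  False  False  |   True   True
In every row where φ is true, ψ is also true, so φ ⊨ ψ.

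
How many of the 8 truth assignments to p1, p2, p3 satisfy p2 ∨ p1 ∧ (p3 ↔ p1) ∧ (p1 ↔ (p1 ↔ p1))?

5

p1 | p2 | p3 | (p3 ↔ p1) | (p1 ↔ p1) | (p1 ↔ (p1 ↔ p1)) | φ
-- | -- | -- | --------- | --------- | ---------------- | -
T  | T  | T  |     T     |     T     |        T         | T
T  | T  | F  |     F     |     T     |        T         | T
T  | F  | T  |     T     |     T     |        T         | T
T  | F  | F  |     F     |     T     |        T         | F
F  | T  | T  |     F     |     T     |        F         | T
F  | T  | F  |     T     |     T     |        F         | T
F  | F  | T  |     F     |     T     |        F         | F
F  | F  | F  |     T     |     T     |        F         | F
The formula is true on 5 of the 8 rows.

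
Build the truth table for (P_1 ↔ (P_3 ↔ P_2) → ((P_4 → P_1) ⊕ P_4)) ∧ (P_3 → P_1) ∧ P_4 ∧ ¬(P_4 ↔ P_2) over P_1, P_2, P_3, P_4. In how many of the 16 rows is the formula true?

P_1 | P_2 | P_3 | P_4 || φ
 T  |  T  |  T  |  T  || F
 T  |  T  |  T  |  F  || F
 T  |  T  |  F  |  T  || F
 T  |  T  |  F  |  F  || F
 T  |  F  |  T  |  T  || T
 T  |  F  |  T  |  F  || F
 T  |  F  |  F  |  T  || F
 T  |  F  |  F  |  F  || F
 F  |  T  |  T  |  T  || F
 F  |  T  |  T  |  F  || F
 F  |  T  |  F  |  T  || F
 F  |  T  |  F  |  F  || F
 F  |  F  |  T  |  T  || F
 F  |  F  |  T  |  F  || F
 F  |  F  |  F  |  T  || F
 F  |  F  |  F  |  F  || F
The formula is true on 1 of the 16 rows.

1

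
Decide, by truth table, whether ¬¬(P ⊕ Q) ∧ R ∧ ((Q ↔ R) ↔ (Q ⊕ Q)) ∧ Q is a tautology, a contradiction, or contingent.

P | Q | R | φ
- | - | - | -
F | F | F | F
F | F | T | F
F | T | F | F
F | T | T | F
T | F | F | F
T | F | T | F
T | T | F | F
T | T | T | F
Every row is F, so the formula is a contradiction.

contradiction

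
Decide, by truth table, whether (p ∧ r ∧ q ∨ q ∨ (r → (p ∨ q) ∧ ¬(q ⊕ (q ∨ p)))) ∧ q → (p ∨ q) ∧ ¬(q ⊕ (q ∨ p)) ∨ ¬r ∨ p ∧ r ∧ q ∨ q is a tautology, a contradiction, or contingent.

p | q | r || (p ∧ r ∧ q) | ((p ∧ r ∧ q) ∨ q) | (p ∨ q) | (q ∨ p) | (q ⊕ (q ∨ p)) | ¬(q ⊕ (q ∨ p)) | ((p ∨ q) ∧ ¬(q ⊕ (q ∨ p))) | ¬r | φ
F | F | F ||      F      |         F         |    F    |    F    |       F       |       T        |             F              | T  | T
F | F | T ||      F      |         F         |    F    |    F    |       F       |       T        |             F              | F  | T
F | T | F ||      F      |         T         |    T    |    T    |       F       |       T        |             T              | T  | T
F | T | T ||      F      |         T         |    T    |    T    |       F       |       T        |             T              | F  | T
T | F | F ||      F      |         F         |    T    |    T    |       T       |       F        |             F              | T  | T
T | F | T ||      F      |         F         |    T    |    T    |       T       |       F        |             F              | F  | T
T | T | F ||      F      |         T         |    T    |    T    |       F       |       T        |             T              | T  | T
T | T | T ||      T      |         T         |    T    |    T    |       F       |       T        |             T              | F  | T
Every row is T, so the formula is a tautology.

tautology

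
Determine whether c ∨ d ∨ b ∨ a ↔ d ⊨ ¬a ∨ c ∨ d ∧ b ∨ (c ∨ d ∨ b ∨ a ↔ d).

  a   |   b   |   c   |   d   ||   φ   |   ψ  
False | False | False | False ||  True |  True
False | False | False |  True ||  True |  True
False | False |  True | False || False |  True
False | False |  True |  True ||  True |  True
False |  True | False | False || False |  True
False |  True | False |  True ||  True |  True
False |  True |  True | False || False |  True
False |  True |  True |  True ||  True |  True
 True | False | False | False || False | False
 True | False | False |  True ||  True |  True
 True | False |  True | False || False |  True
 True | False |  True |  True ||  True |  True
 True |  True | False | False || False | False
 True |  True | False |  True ||  True |  True
 True |  True |  True | False || False |  True
 True |  True |  True |  True ||  True |  True
In every row where φ is true, ψ is also true, so φ ⊨ ψ.

yes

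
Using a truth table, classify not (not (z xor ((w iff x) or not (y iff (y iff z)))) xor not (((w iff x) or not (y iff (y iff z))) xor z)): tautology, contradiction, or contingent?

tautology

x  y  z  w  |  (w iff x)  (y iff z)  (y iff (y iff z))  not (y iff (y iff z))  φ
T  T  T  T  |      T          T              T                    F            T
T  T  T  F  |      F          T              T                    F            T
T  T  F  T  |      T          F              F                    T            T
T  T  F  F  |      F          F              F                    T            T
T  F  T  T  |      T          F              T                    F            T
T  F  T  F  |      F          F              T                    F            T
T  F  F  T  |      T          T              F                    T            T
T  F  F  F  |      F          T              F                    T            T
F  T  T  T  |      F          T              T                    F            T
F  T  T  F  |      T          T              T                    F            T
F  T  F  T  |      F          F              F                    T            T
F  T  F  F  |      T          F              F                    T            T
F  F  T  T  |      F          F              T                    F            T
F  F  T  F  |      T          F              T                    F            T
F  F  F  T  |      F          T              F                    T            T
F  F  F  F  |      T          T              F                    T            T
Every row is T, so the formula is a tautology.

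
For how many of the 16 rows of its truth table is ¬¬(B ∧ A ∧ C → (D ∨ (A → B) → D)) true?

15

A  B  C  D  |  (B ∧ A)  ((B ∧ A) ∧ C)  (A → B)  (D ∨ (A → B))  ((D ∨ (A → B)) → D)  φ
T  T  T  T  |     T           T           T           T                 T           T
T  T  T  F  |     T           T           T           T                 F           F
T  T  F  T  |     T           F           T           T                 T           T
T  T  F  F  |     T           F           T           T                 F           T
T  F  T  T  |     F           F           F           T                 T           T
T  F  T  F  |     F           F           F           F                 T           T
T  F  F  T  |     F           F           F           T                 T           T
T  F  F  F  |     F           F           F           F                 T           T
F  T  T  T  |     F           F           T           T                 T           T
F  T  T  F  |     F           F           T           T                 F           T
F  T  F  T  |     F           F           T           T                 T           T
F  T  F  F  |     F           F           T           T                 F           T
F  F  T  T  |     F           F           T           T                 T           T
F  F  T  F  |     F           F           T           T                 F           T
F  F  F  T  |     F           F           T           T                 T           T
F  F  F  F  |     F           F           T           T                 F           T
The formula is true on 15 of the 16 rows.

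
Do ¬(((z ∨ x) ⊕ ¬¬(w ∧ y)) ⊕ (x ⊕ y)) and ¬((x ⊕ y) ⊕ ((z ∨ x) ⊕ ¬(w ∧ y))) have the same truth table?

x | y | z | w | φ | ψ
- | - | - | - | - | -
F | F | F | F | T | F
F | F | F | T | T | F
F | F | T | F | F | T
F | F | T | T | F | T
F | T | F | F | F | T
F | T | F | T | T | F
F | T | T | F | T | F
F | T | T | T | F | T
T | F | F | F | T | F
T | F | F | T | T | F
T | F | T | F | T | F
T | F | T | T | T | F
T | T | F | F | F | T
T | T | F | T | T | F
T | T | T | F | F | T
T | T | T | T | T | F
The columns differ at x=F, y=F, z=F, w=F (φ=T, ψ=F), so they are not equivalent.

not equivalent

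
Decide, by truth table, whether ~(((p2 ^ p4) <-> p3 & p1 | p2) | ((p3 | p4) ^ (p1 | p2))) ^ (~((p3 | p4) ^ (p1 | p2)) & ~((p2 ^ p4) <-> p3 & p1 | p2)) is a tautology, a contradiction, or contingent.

contradiction

p1  p2  p3  p4     (p2 ^ p4)  (p3 & p1)  ((p3 & p1) | p2)  (p3 | p4)  (p1 | p2)  ((p3 | p4) ^ (p1 | p2))  ~((p3 | p4) ^ (p1 | p2))  φ
T   T   T   T          F          T             T              T          T                 F                        T              F
T   T   T   F          T          T             T              T          T                 F                        T              F
T   T   F   T          F          F             T              T          T                 F                        T              F
T   T   F   F          T          F             T              F          T                 T                        F              F
T   F   T   T          T          T             T              T          T                 F                        T              F
T   F   T   F          F          T             T              T          T                 F                        T              F
T   F   F   T          T          F             F              T          T                 F                        T              F
T   F   F   F          F          F             F              F          T                 T                        F              F
F   T   T   T          F          F             T              T          T                 F                        T              F
F   T   T   F          T          F             T              T          T                 F                        T              F
F   T   F   T          F          F             T              T          T                 F                        T              F
F   T   F   F          T          F             T              F          T                 T                        F              F
F   F   T   T          T          F             F              T          F                 T                        F              F
F   F   T   F          F          F             F              T          F                 T                        F              F
F   F   F   T          T          F             F              T          F                 T                        F              F
F   F   F   F          F          F             F              F          F                 F                        T              F
Every row is F, so the formula is a contradiction.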